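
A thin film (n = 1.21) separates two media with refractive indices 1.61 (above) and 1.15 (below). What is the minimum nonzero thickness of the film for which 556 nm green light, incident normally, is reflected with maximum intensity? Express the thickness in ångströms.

2298 Å

Top surface (1.61 → 1.21): reflection off a lower-index medium gives no phase shift.
Ray reflecting at the bottom interface goes from n = 1.21 toward n = 1.15: no phase shift.
Net: no relative phase inversion (both shifts match).
For maximum reflection here: 2 n t = m λ.
Minimum nonzero at m = 1: t = λ / (2 n) = 556 / (2 × 1.21) = 230 nm.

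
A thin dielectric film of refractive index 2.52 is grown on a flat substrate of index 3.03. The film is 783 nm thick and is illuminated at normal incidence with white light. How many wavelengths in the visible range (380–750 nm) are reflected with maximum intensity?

5

Top surface (1.0 → 2.52): reflection off a higher-index medium gives a half-wave phase shift.
Bottom surface (2.52 → 3.03): reflection off a higher-index medium gives a half-wave phase shift.
Net: no relative phase inversion (both shifts match).
With no net inversion, constructive interference in reflection requires 2 n t = m λ.
λ = 2 n t / m = 3946 / m nm.
m=5: 789 nm (IR); m=6: 658 nm (visible); m=7: 564 nm (visible); m=8: 493 nm (visible); m=9: 438 nm (visible); m=10: 395 nm (visible); m=11: 359 nm (UV).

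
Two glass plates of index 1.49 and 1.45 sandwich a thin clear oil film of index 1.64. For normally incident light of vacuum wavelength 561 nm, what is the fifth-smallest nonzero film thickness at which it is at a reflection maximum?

Top surface (1.49 → 1.64): reflection off a higher-index medium gives a half-wave phase shift.
Ray reflecting at the bottom interface goes from n = 1.64 toward n = 1.45: no phase shift.
Net: one phase inversion between the two reflected rays.
For bright reflection here: 2 n t = (m + ½) λ.
The fifth-smallest nonzero thickness corresponds to m = 4: t = (m + ½) λ / (2 n) = 4.50 × 561 / (2 × 1.64) = 770 nm.

770 nm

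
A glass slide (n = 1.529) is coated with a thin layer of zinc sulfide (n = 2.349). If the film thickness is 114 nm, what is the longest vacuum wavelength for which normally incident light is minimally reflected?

Top surface (1.0 → 2.349): reflection off a higher-index medium gives a half-wave phase shift.
Bottom surface (2.349 → 1.529): reflection off a lower-index medium gives no phase shift.
Net: one phase inversion between the two reflected rays.
With one net inversion, destructive interference in reflection requires 2 n t = m λ.
λ = 2 n t / m. The longest wavelength is m = 1: λ = 2 × 2.349 × 114 / 1.00 = 536 nm.

536 nm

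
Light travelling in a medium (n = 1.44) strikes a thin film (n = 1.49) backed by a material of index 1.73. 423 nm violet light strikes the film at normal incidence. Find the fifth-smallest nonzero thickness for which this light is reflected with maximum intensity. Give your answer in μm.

At the upper boundary (n = 1.44 to n = 1.49) the reflected ray undergoes a half-wave phase shift.
Ray reflecting at the bottom interface goes from n = 1.49 toward n = 1.73: a half-wave phase shift.
The two reflections carry the same phase change, so no net offset.
For strong reflection here: 2 n t = m λ.
The fifth-smallest nonzero thickness corresponds to m = 5: t = m λ / (2 n) = 5.00 × 423 / (2 × 1.49) = 710 nm.

0.710 μm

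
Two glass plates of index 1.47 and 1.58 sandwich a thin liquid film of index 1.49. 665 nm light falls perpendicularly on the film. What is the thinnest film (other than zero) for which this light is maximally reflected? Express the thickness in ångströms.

2232 Å

Ray reflecting at the top interface goes from n = 1.47 toward n = 1.49: a half-wave phase shift.
At the lower boundary (n = 1.49 to n = 1.58) the reflected ray undergoes a half-wave phase shift.
Zero or two π shifts → no net half-wave offset.
So the condition for constructive reflection is 2 n t = m λ.
Minimum nonzero at m = 1: t = λ / (2 n) = 665 / (2 × 1.49) = 223 nm.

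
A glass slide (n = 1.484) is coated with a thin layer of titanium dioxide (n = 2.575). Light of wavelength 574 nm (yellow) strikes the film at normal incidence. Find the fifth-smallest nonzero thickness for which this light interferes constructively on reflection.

Top surface (1.0 → 2.575): reflection off a higher-index medium gives a half-wave phase shift.
Ray reflecting at the bottom interface goes from n = 2.575 toward n = 1.484: no phase shift.
The two reflections differ by half a wavelength.
With one net inversion, constructive interference in reflection requires 2 n t = (m + ½) λ.
The fifth-smallest nonzero thickness corresponds to m = 4: t = (m + ½) λ / (2 n) = 4.50 × 574 / (2 × 2.575) = 502 nm.

502 nm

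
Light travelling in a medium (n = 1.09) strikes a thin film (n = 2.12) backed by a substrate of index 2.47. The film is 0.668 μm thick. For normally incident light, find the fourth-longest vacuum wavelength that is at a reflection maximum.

708 nm

At the upper boundary (n = 1.09 to n = 2.12) the reflected ray undergoes a half-wave phase shift.
At the lower boundary (n = 2.12 to n = 2.47) the reflected ray undergoes a half-wave phase shift.
The two reflections carry the same phase change, so no net offset.
For maximum reflection here: 2 n t = m λ.
λ = 2 n t / m. The fourth-longest wavelength is m = 4: λ = 2 × 2.12 × 668 / 4.00 = 708 nm.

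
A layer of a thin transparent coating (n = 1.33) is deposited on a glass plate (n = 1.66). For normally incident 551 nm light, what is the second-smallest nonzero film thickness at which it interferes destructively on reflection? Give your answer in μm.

At the upper boundary (n = 1.0 to n = 1.33) the reflected ray undergoes a half-wave phase shift.
Ray reflecting at the bottom interface goes from n = 1.33 toward n = 1.66: a half-wave phase shift.
The two reflections carry the same phase change, so no net offset.
With no net inversion, destructive interference in reflection requires 2 n t = (m + ½) λ.
The second-smallest nonzero thickness corresponds to m = 1: t = (m + ½) λ / (2 n) = 1.50 × 551 / (2 × 1.33) = 311 nm.

0.311 μm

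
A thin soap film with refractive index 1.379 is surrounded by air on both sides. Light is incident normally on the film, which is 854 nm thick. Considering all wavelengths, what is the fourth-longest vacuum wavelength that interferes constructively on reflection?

Top surface (1.0 → 1.379): reflection off a higher-index medium gives a half-wave phase shift.
At the lower boundary (n = 1.379 to n = 1.0) the reflected ray undergoes no phase shift.
Net: one phase inversion between the two reflected rays.
So the condition for constructive reflection is 2 n t = (m + ½) λ.
λ = 2 n t / (m + ½). The fourth-longest wavelength is m = 3: λ = 2 × 1.379 × 854 / 3.50 = 673 nm.

673 nm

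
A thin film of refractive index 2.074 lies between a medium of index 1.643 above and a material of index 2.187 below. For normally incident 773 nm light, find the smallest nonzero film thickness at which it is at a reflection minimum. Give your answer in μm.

Ray reflecting at the top interface goes from n = 1.643 toward n = 2.074: a half-wave phase shift.
At the lower boundary (n = 2.074 to n = 2.187) the reflected ray undergoes a half-wave phase shift.
The two reflections carry the same phase change, so no net offset.
With no net inversion, destructive interference in reflection requires 2 n t = (m + ½) λ.
Minimum at m = 0: t = λ / (4 n) = 773 / (4 × 2.074) = 93.2 nm.

0.0932 μm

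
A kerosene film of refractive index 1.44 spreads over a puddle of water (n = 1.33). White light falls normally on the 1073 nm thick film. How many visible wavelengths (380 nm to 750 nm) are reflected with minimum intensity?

4

Top surface (1.0 → 1.44): reflection off a higher-index medium gives a half-wave phase shift.
Bottom surface (1.44 → 1.33): reflection off a lower-index medium gives no phase shift.
Exactly one π shift → a net half-wave offset.
For minimum reflection here: 2 n t = m λ.
λ = 2 n t / m = 3090 / m nm.
m=4: 773 nm (IR); m=5: 618 nm (visible); m=6: 515 nm (visible); m=7: 441 nm (visible); m=8: 386 nm (visible); m=9: 343 nm (UV).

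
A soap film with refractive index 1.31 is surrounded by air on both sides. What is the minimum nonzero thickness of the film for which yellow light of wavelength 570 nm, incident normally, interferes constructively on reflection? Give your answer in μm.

Ray reflecting at the top interface goes from n = 1.0 toward n = 1.31: a half-wave phase shift.
At the lower boundary (n = 1.31 to n = 1.0) the reflected ray undergoes no phase shift.
Net: one phase inversion between the two reflected rays.
For maximum reflection here: 2 n t = (m + ½) λ.
Minimum at m = 0: t = λ / (4 n) = 570 / (4 × 1.31) = 109 nm.

0.109 μm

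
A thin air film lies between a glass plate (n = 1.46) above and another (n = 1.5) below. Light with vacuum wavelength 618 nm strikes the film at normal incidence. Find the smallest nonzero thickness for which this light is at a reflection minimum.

309 nm

Ray reflecting at the top interface goes from n = 1.46 toward n = 1.0: no phase shift.
At the lower boundary (n = 1.0 to n = 1.5) the reflected ray undergoes a half-wave phase shift.
The two reflections differ by half a wavelength.
So the condition for destructive reflection is 2 n t = m λ.
The smallest nonzero thickness corresponds to m = 1: t = m λ / (2 n) = 1.00 × 618 / (2 × 1.0) = 309 nm.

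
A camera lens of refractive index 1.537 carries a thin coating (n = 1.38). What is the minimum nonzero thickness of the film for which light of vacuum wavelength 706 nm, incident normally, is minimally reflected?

128 nm

Top surface (1.0 → 1.38): reflection off a higher-index medium gives a half-wave phase shift.
At the lower boundary (n = 1.38 to n = 1.537) the reflected ray undergoes a half-wave phase shift.
Net: no relative phase inversion (both shifts match).
For minimum reflection here: 2 n t = (m + ½) λ.
Minimum at m = 0: t = λ / (4 n) = 706 / (4 × 1.38) = 128 nm.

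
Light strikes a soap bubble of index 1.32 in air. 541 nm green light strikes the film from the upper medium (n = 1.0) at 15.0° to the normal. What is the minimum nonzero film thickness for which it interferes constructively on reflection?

104 nm

Top surface (1.0 → 1.32): reflection off a higher-index medium gives a half-wave phase shift.
At the lower boundary (n = 1.32 to n = 1.0) the reflected ray undergoes no phase shift.
The two reflections differ by half a wavelength.
So the condition for constructive reflection is 2 n t cos θ_r = (m + ½) λ.
Snell's law: 1.0 sin 15.0° = 1.32 sin θ_r → sin θ_r = 0.196, cos θ_r = 0.981.
Minimum at m = 0: t = λ / (4 n cos θ_r) = 541 / (4 × 1.32 × 0.981) = 104 nm.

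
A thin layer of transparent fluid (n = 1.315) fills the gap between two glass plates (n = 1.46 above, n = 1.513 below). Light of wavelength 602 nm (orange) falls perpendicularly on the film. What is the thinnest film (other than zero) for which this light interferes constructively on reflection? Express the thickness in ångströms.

1144 Å

At the upper boundary (n = 1.46 to n = 1.315) the reflected ray undergoes no phase shift.
Bottom surface (1.315 → 1.513): reflection off a higher-index medium gives a half-wave phase shift.
The two reflections differ by half a wavelength.
So the condition for constructive reflection is 2 n t = (m + ½) λ.
Minimum at m = 0: t = λ / (4 n) = 602 / (4 × 1.315) = 114 nm.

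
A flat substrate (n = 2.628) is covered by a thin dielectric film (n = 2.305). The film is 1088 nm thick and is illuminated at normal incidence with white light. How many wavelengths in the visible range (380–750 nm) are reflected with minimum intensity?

At the upper boundary (n = 1.0 to n = 2.305) the reflected ray undergoes a half-wave phase shift.
Ray reflecting at the bottom interface goes from n = 2.305 toward n = 2.628: a half-wave phase shift.
Net: no relative phase inversion (both shifts match).
So the condition for destructive reflection is 2 n t = (m + ½) λ.
λ = 2 n t / (m + ½) = 5016 / (m + ½) nm.
m=6: 772 nm (IR); m=7: 669 nm (visible); m=8: 590 nm (visible); m=9: 528 nm (visible); m=10: 478 nm (visible); m=11: 436 nm (visible); m=12: 401 nm (visible); m=13: 372 nm (UV).

6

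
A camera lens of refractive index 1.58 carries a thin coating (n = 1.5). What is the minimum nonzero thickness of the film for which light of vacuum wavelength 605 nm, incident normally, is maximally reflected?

Top surface (1.0 → 1.5): reflection off a higher-index medium gives a half-wave phase shift.
At the lower boundary (n = 1.5 to n = 1.58) the reflected ray undergoes a half-wave phase shift.
Zero or two π shifts → no net half-wave offset.
For maximum reflection here: 2 n t = m λ.
Minimum nonzero at m = 1: t = λ / (2 n) = 605 / (2 × 1.5) = 202 nm.

202 nm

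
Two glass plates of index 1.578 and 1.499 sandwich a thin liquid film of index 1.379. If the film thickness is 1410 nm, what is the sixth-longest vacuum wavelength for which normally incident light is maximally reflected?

At the upper boundary (n = 1.578 to n = 1.379) the reflected ray undergoes no phase shift.
At the lower boundary (n = 1.379 to n = 1.499) the reflected ray undergoes a half-wave phase shift.
Exactly one π shift → a net half-wave offset.
For strong reflection here: 2 n t = (m + ½) λ.
λ = 2 n t / (m + ½). The sixth-longest wavelength is m = 5: λ = 2 × 1.379 × 1410 / 5.50 = 707 nm.

707 nm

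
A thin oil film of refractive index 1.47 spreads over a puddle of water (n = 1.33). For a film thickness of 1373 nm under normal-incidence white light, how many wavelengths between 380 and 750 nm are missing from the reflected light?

5

Top surface (1.0 → 1.47): reflection off a higher-index medium gives a half-wave phase shift.
At the lower boundary (n = 1.47 to n = 1.33) the reflected ray undergoes no phase shift.
Exactly one π shift → a net half-wave offset.
So the condition for destructive reflection is 2 n t = m λ.
λ = 2 n t / m = 4037 / m nm.
m=5: 807 nm (IR); m=6: 673 nm (visible); m=7: 577 nm (visible); m=8: 505 nm (visible); m=9: 449 nm (visible); m=10: 404 nm (visible); m=11: 367 nm (UV).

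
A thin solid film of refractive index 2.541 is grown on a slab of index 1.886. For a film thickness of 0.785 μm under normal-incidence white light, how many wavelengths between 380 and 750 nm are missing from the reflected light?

5

Ray reflecting at the top interface goes from n = 1.0 toward n = 2.541: a half-wave phase shift.
Ray reflecting at the bottom interface goes from n = 2.541 toward n = 1.886: no phase shift.
Exactly one π shift → a net half-wave offset.
For weak reflection here: 2 n t = m λ.
λ = 2 n t / m = 3989 / m nm.
m=5: 798 nm (IR); m=6: 665 nm (visible); m=7: 570 nm (visible); m=8: 499 nm (visible); m=9: 443 nm (visible); m=10: 399 nm (visible); m=11: 363 nm (UV).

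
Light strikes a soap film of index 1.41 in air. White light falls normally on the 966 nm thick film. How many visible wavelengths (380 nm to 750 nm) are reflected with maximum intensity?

3

Ray reflecting at the top interface goes from n = 1.0 toward n = 1.41: a half-wave phase shift.
At the lower boundary (n = 1.41 to n = 1.0) the reflected ray undergoes no phase shift.
Exactly one π shift → a net half-wave offset.
So the condition for constructive reflection is 2 n t = (m + ½) λ.
λ = 2 n t / (m + ½) = 2724 / (m + ½) nm.
m=3: 778 nm (IR); m=4: 605 nm (visible); m=5: 495 nm (visible); m=6: 419 nm (visible); m=7: 363 nm (UV).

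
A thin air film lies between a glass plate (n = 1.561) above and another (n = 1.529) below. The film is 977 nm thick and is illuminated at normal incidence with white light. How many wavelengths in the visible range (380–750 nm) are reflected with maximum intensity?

Ray reflecting at the top interface goes from n = 1.561 toward n = 1.0: no phase shift.
Ray reflecting at the bottom interface goes from n = 1.0 toward n = 1.529: a half-wave phase shift.
Exactly one π shift → a net half-wave offset.
For bright reflection here: 2 n t = (m + ½) λ.
λ = 2 n t / (m + ½) = 1954 / (m + ½) nm.
m=2: 782 nm (IR); m=3: 558 nm (visible); m=4: 434 nm (visible); m=5: 355 nm (UV).

2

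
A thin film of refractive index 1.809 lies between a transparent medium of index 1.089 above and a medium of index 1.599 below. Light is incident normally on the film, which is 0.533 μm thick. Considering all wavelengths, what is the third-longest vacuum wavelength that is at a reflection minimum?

At the upper boundary (n = 1.089 to n = 1.809) the reflected ray undergoes a half-wave phase shift.
Bottom surface (1.809 → 1.599): reflection off a lower-index medium gives no phase shift.
Net: one phase inversion between the two reflected rays.
With one net inversion, destructive interference in reflection requires 2 n t = m λ.
λ = 2 n t / m. The third-longest wavelength is m = 3: λ = 2 × 1.809 × 533 / 3.00 = 643 nm.

643 nm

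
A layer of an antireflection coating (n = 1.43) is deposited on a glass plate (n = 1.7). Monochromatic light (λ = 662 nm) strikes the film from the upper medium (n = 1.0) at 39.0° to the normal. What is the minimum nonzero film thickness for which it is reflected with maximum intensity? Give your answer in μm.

0.258 μm

At the upper boundary (n = 1.0 to n = 1.43) the reflected ray undergoes a half-wave phase shift.
Bottom surface (1.43 → 1.7): reflection off a higher-index medium gives a half-wave phase shift.
Net: no relative phase inversion (both shifts match).
For strong reflection here: 2 n t cos θ_r = m λ.
Snell's law: 1.0 sin 39.0° = 1.43 sin θ_r → sin θ_r = 0.440, cos θ_r = 0.898.
Minimum nonzero at m = 1: t = λ / (2 n cos θ_r) = 662 / (2 × 1.43 × 0.898) = 258 nm.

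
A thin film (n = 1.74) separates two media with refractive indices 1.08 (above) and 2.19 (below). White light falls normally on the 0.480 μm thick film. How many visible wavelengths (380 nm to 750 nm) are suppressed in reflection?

Ray reflecting at the top interface goes from n = 1.08 toward n = 1.74: a half-wave phase shift.
Ray reflecting at the bottom interface goes from n = 1.74 toward n = 2.19: a half-wave phase shift.
The two reflections carry the same phase change, so no net offset.
For minimum reflection here: 2 n t = (m + ½) λ.
λ = 2 n t / (m + ½) = 1670 / (m + ½) nm.
m=1: 1114 nm (IR); m=2: 668 nm (visible); m=3: 477 nm (visible); m=4: 371 nm (UV).

2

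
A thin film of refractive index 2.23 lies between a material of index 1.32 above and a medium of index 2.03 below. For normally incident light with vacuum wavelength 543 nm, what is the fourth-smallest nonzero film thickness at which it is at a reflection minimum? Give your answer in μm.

0.487 μm

Top surface (1.32 → 2.23): reflection off a higher-index medium gives a half-wave phase shift.
At the lower boundary (n = 2.23 to n = 2.03) the reflected ray undergoes no phase shift.
Net: one phase inversion between the two reflected rays.
For dark reflection here: 2 n t = m λ.
The fourth-smallest nonzero thickness corresponds to m = 4: t = m λ / (2 n) = 4.00 × 543 / (2 × 2.23) = 487 nm.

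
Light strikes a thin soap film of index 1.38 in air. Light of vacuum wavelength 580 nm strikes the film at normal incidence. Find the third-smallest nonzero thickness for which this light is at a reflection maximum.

Top surface (1.0 → 1.38): reflection off a higher-index medium gives a half-wave phase shift.
Ray reflecting at the bottom interface goes from n = 1.38 toward n = 1.0: no phase shift.
Net: one phase inversion between the two reflected rays.
With one net inversion, constructive interference in reflection requires 2 n t = (m + ½) λ.
The third-smallest nonzero thickness corresponds to m = 2: t = (m + ½) λ / (2 n) = 2.50 × 580 / (2 × 1.38) = 525 nm.

525 nm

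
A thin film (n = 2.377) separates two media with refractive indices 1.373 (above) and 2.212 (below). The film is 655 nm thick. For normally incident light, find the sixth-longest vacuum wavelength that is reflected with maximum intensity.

Top surface (1.373 → 2.377): reflection off a higher-index medium gives a half-wave phase shift.
Ray reflecting at the bottom interface goes from n = 2.377 toward n = 2.212: no phase shift.
Exactly one π shift → a net half-wave offset.
So the condition for constructive reflection is 2 n t = (m + ½) λ.
λ = 2 n t / (m + ½). The sixth-longest wavelength is m = 5: λ = 2 × 2.377 × 655 / 5.50 = 566 nm.

566 nm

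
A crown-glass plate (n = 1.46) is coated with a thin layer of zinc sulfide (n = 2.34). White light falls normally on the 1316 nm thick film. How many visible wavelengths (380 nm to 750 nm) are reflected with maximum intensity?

8

At the upper boundary (n = 1.0 to n = 2.34) the reflected ray undergoes a half-wave phase shift.
At the lower boundary (n = 2.34 to n = 1.46) the reflected ray undergoes no phase shift.
Net: one phase inversion between the two reflected rays.
So the condition for constructive reflection is 2 n t = (m + ½) λ.
λ = 2 n t / (m + ½) = 6159 / (m + ½) nm.
m=7: 821 nm (IR); m=8: 725 nm (visible); m=9: 648 nm (visible); m=10: 587 nm (visible); m=11: 536 nm (visible); m=12: 493 nm (visible); m=13: 456 nm (visible); m=14: 425 nm (visible); m=15: 397 nm (visible); m=16: 373 nm (UV).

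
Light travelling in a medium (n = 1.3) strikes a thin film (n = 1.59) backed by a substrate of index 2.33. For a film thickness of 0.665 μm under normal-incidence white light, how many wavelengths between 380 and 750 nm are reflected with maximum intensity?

3

Top surface (1.3 → 1.59): reflection off a higher-index medium gives a half-wave phase shift.
At the lower boundary (n = 1.59 to n = 2.33) the reflected ray undergoes a half-wave phase shift.
Net: no relative phase inversion (both shifts match).
With no net inversion, constructive interference in reflection requires 2 n t = m λ.
λ = 2 n t / m = 2115 / m nm.
m=2: 1057 nm (IR); m=3: 705 nm (visible); m=4: 529 nm (visible); m=5: 423 nm (visible); m=6: 352 nm (UV).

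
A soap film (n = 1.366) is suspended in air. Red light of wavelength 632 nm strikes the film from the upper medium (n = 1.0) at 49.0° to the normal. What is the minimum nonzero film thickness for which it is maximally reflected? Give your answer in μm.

0.139 μm

Ray reflecting at the top interface goes from n = 1.0 toward n = 1.366: a half-wave phase shift.
Bottom surface (1.366 → 1.0): reflection off a lower-index medium gives no phase shift.
Net: one phase inversion between the two reflected rays.
For maximum reflection here: 2 n t cos θ_r = (m + ½) λ.
Snell's law: 1.0 sin 49.0° = 1.366 sin θ_r → sin θ_r = 0.552, cos θ_r = 0.834.
Minimum at m = 0: t = λ / (4 n cos θ_r) = 632 / (4 × 1.366 × 0.834) = 139 nm.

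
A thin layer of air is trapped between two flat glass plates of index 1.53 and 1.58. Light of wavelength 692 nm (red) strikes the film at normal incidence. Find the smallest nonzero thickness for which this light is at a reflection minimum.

346 nm

At the upper boundary (n = 1.53 to n = 1.0) the reflected ray undergoes no phase shift.
Bottom surface (1.0 → 1.58): reflection off a higher-index medium gives a half-wave phase shift.
Exactly one π shift → a net half-wave offset.
For minimum reflection here: 2 n t = m λ.
The smallest nonzero thickness corresponds to m = 1: t = m λ / (2 n) = 1.00 × 692 / (2 × 1.0) = 346 nm.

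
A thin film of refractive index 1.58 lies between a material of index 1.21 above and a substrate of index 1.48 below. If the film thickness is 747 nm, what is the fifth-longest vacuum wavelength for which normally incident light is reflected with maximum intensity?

Ray reflecting at the top interface goes from n = 1.21 toward n = 1.58: a half-wave phase shift.
At the lower boundary (n = 1.58 to n = 1.48) the reflected ray undergoes no phase shift.
The two reflections differ by half a wavelength.
With one net inversion, constructive interference in reflection requires 2 n t = (m + ½) λ.
λ = 2 n t / (m + ½). The fifth-longest wavelength is m = 4: λ = 2 × 1.58 × 747 / 4.50 = 525 nm.

525 nm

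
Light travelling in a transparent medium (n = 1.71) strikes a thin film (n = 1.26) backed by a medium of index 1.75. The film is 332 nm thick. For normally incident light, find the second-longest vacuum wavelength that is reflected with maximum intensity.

558 nm

At the upper boundary (n = 1.71 to n = 1.26) the reflected ray undergoes no phase shift.
Bottom surface (1.26 → 1.75): reflection off a higher-index medium gives a half-wave phase shift.
Exactly one π shift → a net half-wave offset.
With one net inversion, constructive interference in reflection requires 2 n t = (m + ½) λ.
λ = 2 n t / (m + ½). The second-longest wavelength is m = 1: λ = 2 × 1.26 × 332 / 1.50 = 558 nm.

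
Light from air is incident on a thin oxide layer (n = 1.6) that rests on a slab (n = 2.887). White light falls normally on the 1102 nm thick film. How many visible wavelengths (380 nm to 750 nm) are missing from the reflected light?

4

Ray reflecting at the top interface goes from n = 1.0 toward n = 1.6: a half-wave phase shift.
Ray reflecting at the bottom interface goes from n = 1.6 toward n = 2.887: a half-wave phase shift.
The two reflections carry the same phase change, so no net offset.
So the condition for destructive reflection is 2 n t = (m + ½) λ.
λ = 2 n t / (m + ½) = 3526 / (m + ½) nm.
m=4: 784 nm (IR); m=5: 641 nm (visible); m=6: 543 nm (visible); m=7: 470 nm (visible); m=8: 415 nm (visible); m=9: 371 nm (UV).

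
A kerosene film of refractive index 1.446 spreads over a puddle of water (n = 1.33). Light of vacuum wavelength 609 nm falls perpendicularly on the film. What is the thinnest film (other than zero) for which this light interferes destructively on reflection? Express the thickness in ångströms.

2106 Å

Top surface (1.0 → 1.446): reflection off a higher-index medium gives a half-wave phase shift.
Bottom surface (1.446 → 1.33): reflection off a lower-index medium gives no phase shift.
Exactly one π shift → a net half-wave offset.
So the condition for destructive reflection is 2 n t = m λ.
Minimum nonzero at m = 1: t = λ / (2 n) = 609 / (2 × 1.446) = 211 nm.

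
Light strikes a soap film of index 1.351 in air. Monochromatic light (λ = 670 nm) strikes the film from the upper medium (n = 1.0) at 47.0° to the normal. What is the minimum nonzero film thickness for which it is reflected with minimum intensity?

295 nm

At the upper boundary (n = 1.0 to n = 1.351) the reflected ray undergoes a half-wave phase shift.
Bottom surface (1.351 → 1.0): reflection off a lower-index medium gives no phase shift.
The two reflections differ by half a wavelength.
With one net inversion, destructive interference in reflection requires 2 n t cos θ_r = m λ.
Snell's law: 1.0 sin 47.0° = 1.351 sin θ_r → sin θ_r = 0.541, cos θ_r = 0.841.
Minimum nonzero at m = 1: t = λ / (2 n cos θ_r) = 670 / (2 × 1.351 × 0.841) = 295 nm.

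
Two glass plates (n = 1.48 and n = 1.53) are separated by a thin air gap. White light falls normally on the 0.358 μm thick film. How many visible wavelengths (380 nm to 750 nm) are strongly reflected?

Top surface (1.48 → 1.0): reflection off a lower-index medium gives no phase shift.
At the lower boundary (n = 1.0 to n = 1.53) the reflected ray undergoes a half-wave phase shift.
Net: one phase inversion between the two reflected rays.
So the condition for constructive reflection is 2 n t = (m + ½) λ.
λ = 2 n t / (m + ½) = 716 / (m + ½) nm.
m=0: 1432 nm (IR); m=1: 477 nm (visible); m=2: 286 nm (UV).

1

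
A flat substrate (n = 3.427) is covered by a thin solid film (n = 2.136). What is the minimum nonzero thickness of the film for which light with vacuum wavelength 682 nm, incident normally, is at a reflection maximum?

At the upper boundary (n = 1.0 to n = 2.136) the reflected ray undergoes a half-wave phase shift.
Bottom surface (2.136 → 3.427): reflection off a higher-index medium gives a half-wave phase shift.
Zero or two π shifts → no net half-wave offset.
With no net inversion, constructive interference in reflection requires 2 n t = m λ.
Minimum nonzero at m = 1: t = λ / (2 n) = 682 / (2 × 2.136) = 160 nm.

160 nm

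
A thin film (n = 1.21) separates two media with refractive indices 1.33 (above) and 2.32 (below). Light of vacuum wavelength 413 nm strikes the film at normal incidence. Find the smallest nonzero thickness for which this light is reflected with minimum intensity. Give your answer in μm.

0.171 μm

Ray reflecting at the top interface goes from n = 1.33 toward n = 1.21: no phase shift.
At the lower boundary (n = 1.21 to n = 2.32) the reflected ray undergoes a half-wave phase shift.
The two reflections differ by half a wavelength.
For minimum reflection here: 2 n t = m λ.
The smallest nonzero thickness corresponds to m = 1: t = m λ / (2 n) = 1.00 × 413 / (2 × 1.21) = 171 nm.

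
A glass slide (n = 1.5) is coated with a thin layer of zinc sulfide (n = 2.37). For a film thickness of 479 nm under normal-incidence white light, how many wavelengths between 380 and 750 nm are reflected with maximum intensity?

At the upper boundary (n = 1.0 to n = 2.37) the reflected ray undergoes a half-wave phase shift.
At the lower boundary (n = 2.37 to n = 1.5) the reflected ray undergoes no phase shift.
Exactly one π shift → a net half-wave offset.
With one net inversion, constructive interference in reflection requires 2 n t = (m + ½) λ.
λ = 2 n t / (m + ½) = 2270 / (m + ½) nm.
m=2: 908 nm (IR); m=3: 649 nm (visible); m=4: 505 nm (visible); m=5: 413 nm (visible); m=6: 349 nm (UV).

3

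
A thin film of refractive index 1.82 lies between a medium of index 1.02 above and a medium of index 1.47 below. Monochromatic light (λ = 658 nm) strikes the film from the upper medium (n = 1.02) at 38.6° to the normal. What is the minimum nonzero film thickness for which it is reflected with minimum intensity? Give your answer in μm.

0.193 μm

At the upper boundary (n = 1.02 to n = 1.82) the reflected ray undergoes a half-wave phase shift.
Bottom surface (1.82 → 1.47): reflection off a lower-index medium gives no phase shift.
Net: one phase inversion between the two reflected rays.
For dark reflection here: 2 n t cos θ_r = m λ.
Snell's law: 1.02 sin 38.6° = 1.82 sin θ_r → sin θ_r = 0.350, cos θ_r = 0.937.
Minimum nonzero at m = 1: t = λ / (2 n cos θ_r) = 658 / (2 × 1.82 × 0.937) = 193 nm.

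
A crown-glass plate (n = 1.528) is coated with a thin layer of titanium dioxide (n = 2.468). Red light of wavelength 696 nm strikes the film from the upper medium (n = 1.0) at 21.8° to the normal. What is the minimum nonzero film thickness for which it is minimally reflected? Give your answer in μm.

Ray reflecting at the top interface goes from n = 1.0 toward n = 2.468: a half-wave phase shift.
At the lower boundary (n = 2.468 to n = 1.528) the reflected ray undergoes no phase shift.
Exactly one π shift → a net half-wave offset.
With one net inversion, destructive interference in reflection requires 2 n t cos θ_r = m λ.
Snell's law: 1.0 sin 21.8° = 2.468 sin θ_r → sin θ_r = 0.150, cos θ_r = 0.989.
Minimum nonzero at m = 1: t = λ / (2 n cos θ_r) = 696 / (2 × 2.468 × 0.989) = 143 nm.

0.143 μm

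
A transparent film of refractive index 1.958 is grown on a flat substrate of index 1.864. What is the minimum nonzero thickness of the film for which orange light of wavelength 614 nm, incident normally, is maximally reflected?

At the upper boundary (n = 1.0 to n = 1.958) the reflected ray undergoes a half-wave phase shift.
Ray reflecting at the bottom interface goes from n = 1.958 toward n = 1.864: no phase shift.
Exactly one π shift → a net half-wave offset.
So the condition for constructive reflection is 2 n t = (m + ½) λ.
Minimum at m = 0: t = λ / (4 n) = 614 / (4 × 1.958) = 78.4 nm.

78.4 nm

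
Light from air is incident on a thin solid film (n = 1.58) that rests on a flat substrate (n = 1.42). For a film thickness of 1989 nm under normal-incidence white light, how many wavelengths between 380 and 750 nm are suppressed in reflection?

Top surface (1.0 → 1.58): reflection off a higher-index medium gives a half-wave phase shift.
At the lower boundary (n = 1.58 to n = 1.42) the reflected ray undergoes no phase shift.
Net: one phase inversion between the two reflected rays.
So the condition for destructive reflection is 2 n t = m λ.
λ = 2 n t / m = 6285 / m nm.
m=8: 786 nm (IR); m=9: 698 nm (visible); m=10: 629 nm (visible); m=11: 571 nm (visible); m=12: 524 nm (visible); m=13: 483 nm (visible); m=14: 449 nm (visible); m=15: 419 nm (visible); m=16: 393 nm (visible); m=17: 370 nm (UV).

8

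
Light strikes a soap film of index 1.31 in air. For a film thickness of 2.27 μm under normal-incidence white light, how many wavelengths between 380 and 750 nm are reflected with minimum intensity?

8

Top surface (1.0 → 1.31): reflection off a higher-index medium gives a half-wave phase shift.
Bottom surface (1.31 → 1.0): reflection off a lower-index medium gives no phase shift.
Exactly one π shift → a net half-wave offset.
For dark reflection here: 2 n t = m λ.
λ = 2 n t / m = 5947 / m nm.
m=7: 850 nm (IR); m=8: 743 nm (visible); m=9: 661 nm (visible); m=10: 595 nm (visible); m=11: 541 nm (visible); m=12: 496 nm (visible); m=13: 457 nm (visible); m=14: 425 nm (visible); m=15: 396 nm (visible); m=16: 372 nm (UV).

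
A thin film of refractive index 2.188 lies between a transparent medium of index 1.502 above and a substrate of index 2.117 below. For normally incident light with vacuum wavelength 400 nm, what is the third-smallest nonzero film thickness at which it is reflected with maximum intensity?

229 nm

At the upper boundary (n = 1.502 to n = 2.188) the reflected ray undergoes a half-wave phase shift.
At the lower boundary (n = 2.188 to n = 2.117) the reflected ray undergoes no phase shift.
Exactly one π shift → a net half-wave offset.
With one net inversion, constructive interference in reflection requires 2 n t = (m + ½) λ.
The third-smallest nonzero thickness corresponds to m = 2: t = (m + ½) λ / (2 n) = 2.50 × 400 / (2 × 2.188) = 229 nm.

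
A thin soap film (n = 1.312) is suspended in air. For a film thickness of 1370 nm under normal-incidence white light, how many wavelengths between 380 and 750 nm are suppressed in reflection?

At the upper boundary (n = 1.0 to n = 1.312) the reflected ray undergoes a half-wave phase shift.
Bottom surface (1.312 → 1.0): reflection off a lower-index medium gives no phase shift.
Exactly one π shift → a net half-wave offset.
For weak reflection here: 2 n t = m λ.
λ = 2 n t / m = 3595 / m nm.
m=4: 899 nm (IR); m=5: 719 nm (visible); m=6: 599 nm (visible); m=7: 514 nm (visible); m=8: 449 nm (visible); m=9: 399 nm (visible); m=10: 359 nm (UV).

5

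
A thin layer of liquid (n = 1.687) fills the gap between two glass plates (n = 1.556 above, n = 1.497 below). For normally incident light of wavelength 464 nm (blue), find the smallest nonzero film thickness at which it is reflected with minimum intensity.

At the upper boundary (n = 1.556 to n = 1.687) the reflected ray undergoes a half-wave phase shift.
Bottom surface (1.687 → 1.497): reflection off a lower-index medium gives no phase shift.
Net: one phase inversion between the two reflected rays.
So the condition for destructive reflection is 2 n t = m λ.
Minimum nonzero at m = 1: t = λ / (2 n) = 464 / (2 × 1.687) = 138 nm.

138 nm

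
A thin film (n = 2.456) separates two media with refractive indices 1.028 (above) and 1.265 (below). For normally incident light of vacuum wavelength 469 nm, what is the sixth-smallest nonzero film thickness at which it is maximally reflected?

Top surface (1.028 → 2.456): reflection off a higher-index medium gives a half-wave phase shift.
Ray reflecting at the bottom interface goes from n = 2.456 toward n = 1.265: no phase shift.
Net: one phase inversion between the two reflected rays.
For maximum reflection here: 2 n t = (m + ½) λ.
The sixth-smallest nonzero thickness corresponds to m = 5: t = (m + ½) λ / (2 n) = 5.50 × 469 / (2 × 2.456) = 525 nm.

525 nm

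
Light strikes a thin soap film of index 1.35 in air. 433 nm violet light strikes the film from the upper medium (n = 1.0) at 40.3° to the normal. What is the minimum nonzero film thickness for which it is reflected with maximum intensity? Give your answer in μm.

0.0914 μm

Ray reflecting at the top interface goes from n = 1.0 toward n = 1.35: a half-wave phase shift.
Ray reflecting at the bottom interface goes from n = 1.35 toward n = 1.0: no phase shift.
The two reflections differ by half a wavelength.
So the condition for constructive reflection is 2 n t cos θ_r = (m + ½) λ.
Snell's law: 1.0 sin 40.3° = 1.35 sin θ_r → sin θ_r = 0.479, cos θ_r = 0.878.
Minimum at m = 0: t = λ / (4 n cos θ_r) = 433 / (4 × 1.35 × 0.878) = 91.4 nm.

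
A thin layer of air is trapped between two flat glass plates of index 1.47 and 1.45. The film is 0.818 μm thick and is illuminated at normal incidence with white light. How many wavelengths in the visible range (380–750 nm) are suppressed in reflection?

2

Ray reflecting at the top interface goes from n = 1.47 toward n = 1.0: no phase shift.
Ray reflecting at the bottom interface goes from n = 1.0 toward n = 1.45: a half-wave phase shift.
The two reflections differ by half a wavelength.
So the condition for destructive reflection is 2 n t = m λ.
λ = 2 n t / m = 1636 / m nm.
m=2: 818 nm (IR); m=3: 545 nm (visible); m=4: 409 nm (visible); m=5: 327 nm (UV).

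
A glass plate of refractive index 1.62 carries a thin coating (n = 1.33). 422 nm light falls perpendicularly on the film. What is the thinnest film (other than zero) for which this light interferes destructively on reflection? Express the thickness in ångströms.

At the upper boundary (n = 1.0 to n = 1.33) the reflected ray undergoes a half-wave phase shift.
At the lower boundary (n = 1.33 to n = 1.62) the reflected ray undergoes a half-wave phase shift.
The two reflections carry the same phase change, so no net offset.
For minimum reflection here: 2 n t = (m + ½) λ.
Minimum at m = 0: t = λ / (4 n) = 422 / (4 × 1.33) = 79.3 nm.

793 Å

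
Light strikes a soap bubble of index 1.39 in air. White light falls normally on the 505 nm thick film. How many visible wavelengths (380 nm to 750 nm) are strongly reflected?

Ray reflecting at the top interface goes from n = 1.0 toward n = 1.39: a half-wave phase shift.
Ray reflecting at the bottom interface goes from n = 1.39 toward n = 1.0: no phase shift.
The two reflections differ by half a wavelength.
With one net inversion, constructive interference in reflection requires 2 n t = (m + ½) λ.
λ = 2 n t / (m + ½) = 1404 / (m + ½) nm.
m=1: 936 nm (IR); m=2: 562 nm (visible); m=3: 401 nm (visible); m=4: 312 nm (UV).

2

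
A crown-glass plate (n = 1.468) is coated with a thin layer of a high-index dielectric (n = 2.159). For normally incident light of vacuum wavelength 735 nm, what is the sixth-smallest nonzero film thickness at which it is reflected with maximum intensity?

936 nm

Top surface (1.0 → 2.159): reflection off a higher-index medium gives a half-wave phase shift.
At the lower boundary (n = 2.159 to n = 1.468) the reflected ray undergoes no phase shift.
Exactly one π shift → a net half-wave offset.
For bright reflection here: 2 n t = (m + ½) λ.
The sixth-smallest nonzero thickness corresponds to m = 5: t = (m + ½) λ / (2 n) = 5.50 × 735 / (2 × 2.159) = 936 nm.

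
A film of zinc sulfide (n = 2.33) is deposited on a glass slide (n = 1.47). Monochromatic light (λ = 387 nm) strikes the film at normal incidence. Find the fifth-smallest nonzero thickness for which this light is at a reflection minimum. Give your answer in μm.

0.415 μm

At the upper boundary (n = 1.0 to n = 2.33) the reflected ray undergoes a half-wave phase shift.
Ray reflecting at the bottom interface goes from n = 2.33 toward n = 1.47: no phase shift.
The two reflections differ by half a wavelength.
With one net inversion, destructive interference in reflection requires 2 n t = m λ.
The fifth-smallest nonzero thickness corresponds to m = 5: t = m λ / (2 n) = 5.00 × 387 / (2 × 2.33) = 415 nm.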